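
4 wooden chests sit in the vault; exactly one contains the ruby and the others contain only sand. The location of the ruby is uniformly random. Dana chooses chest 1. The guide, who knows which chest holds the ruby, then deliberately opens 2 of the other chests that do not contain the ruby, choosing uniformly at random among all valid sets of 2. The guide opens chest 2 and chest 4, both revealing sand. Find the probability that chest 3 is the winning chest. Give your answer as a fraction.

Apply Bayes' rule, conditioning on where the ruby actually is.
If it is in chest 1 (prior 1/4): the guide has 3 equally likely choices, so probability 1/3; weight (1/4)·(1/3) = 1/12.
If it is in either of chests 2 and 4 (prior 1/4 each): that chest was opened and seen not to hold the prize — ruled out; weight (1/4)·0 = 0 each.
If it is in chest 3 (prior 1/4): the guide has no choice, probability 1; weight (1/4)·1 = 1/4.
The weights sum to 1/3.
So P(the ruby in chest 3 | the guide opened chest 2 and chest 4) = (1/4) / (1/3) = 3/4.

3/4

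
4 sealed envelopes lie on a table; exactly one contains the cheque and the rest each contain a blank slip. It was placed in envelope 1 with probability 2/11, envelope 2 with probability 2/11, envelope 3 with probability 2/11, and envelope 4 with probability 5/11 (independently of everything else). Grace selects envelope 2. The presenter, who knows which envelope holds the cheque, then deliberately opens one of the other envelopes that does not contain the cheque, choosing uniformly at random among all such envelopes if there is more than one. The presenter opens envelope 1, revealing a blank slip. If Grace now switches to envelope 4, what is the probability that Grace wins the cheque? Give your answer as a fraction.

Consider each possible location of the cheque in turn.
If it is in envelope 1 (prior 2/11): the presenter opened envelope 1, so this case is ruled out; weight (2/11)·0 = 0.
If it is in envelope 2 (prior 2/11): the presenter has 3 equally likely choices, so probability 1/3; weight (2/11)·(1/3) = 2/33.
If it is in envelope 3 (prior 2/11): the presenter has 2 equally likely choices, so probability 1/2; weight (2/11)·(1/2) = 1/11.
If it is in envelope 4 (prior 5/11): the presenter has 2 equally likely choices, so probability 1/2; weight (5/11)·(1/2) = 5/22.
The weights sum to 25/66.
So P(the cheque in envelope 4 | the presenter opened envelope 1) = (5/22) / (25/66) = 3/5.

3/5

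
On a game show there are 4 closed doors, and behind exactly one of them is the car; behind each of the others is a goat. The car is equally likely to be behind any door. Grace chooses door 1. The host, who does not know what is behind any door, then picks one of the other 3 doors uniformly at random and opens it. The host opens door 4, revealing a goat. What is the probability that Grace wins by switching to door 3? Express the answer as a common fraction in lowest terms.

Because the host chose which door to open without knowing where the car is, the choice is independent of the prize location. Learning that door 4 does not hold the car simply rules out that one location and leaves the remaining 3 doors still equally likely by symmetry.
So P(the car behind door 3) = 1/3.

1/3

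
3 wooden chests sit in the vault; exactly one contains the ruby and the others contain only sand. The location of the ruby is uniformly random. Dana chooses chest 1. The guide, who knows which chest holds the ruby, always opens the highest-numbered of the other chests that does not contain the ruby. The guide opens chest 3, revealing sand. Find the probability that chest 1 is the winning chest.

1/2

Apply Bayes' rule, conditioning on where the ruby actually is.
If it is in either of chests 1 and 2 (prior 1/3 each): chest 3 is the highest-numbered option available, probability 1; weight (1/3)·1 = 1/3 each.
If it is in chest 3 (prior 1/3): the guide opened chest 3, so this case is ruled out; weight (1/3)·0 = 0.
The weights sum to 2/3.
So P(the ruby in chest 1 | the guide opened chest 3) = (1/3) / (2/3) = 1/2.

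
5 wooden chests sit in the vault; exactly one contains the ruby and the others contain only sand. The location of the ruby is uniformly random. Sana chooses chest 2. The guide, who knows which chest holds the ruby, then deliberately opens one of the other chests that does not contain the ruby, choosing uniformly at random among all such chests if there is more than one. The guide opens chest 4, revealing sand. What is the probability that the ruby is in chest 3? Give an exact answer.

4/15

Consider each possible location of the ruby in turn.
If it is in any of chests 1, 3, and 5 (prior 1/5 each): the guide has 3 equally likely choices, so probability 1/3; weight (1/5)·(1/3) = 1/15 each.
If it is in chest 2 (prior 1/5): the guide has 4 equally likely choices, so probability 1/4; weight (1/5)·(1/4) = 1/20.
If it is in chest 4 (prior 1/5): the guide opened chest 4, so this case is ruled out; weight (1/5)·0 = 0.
The weights sum to 1/4.
So P(the ruby in chest 3 | the guide opened chest 4) = (1/15) / (1/4) = 4/15.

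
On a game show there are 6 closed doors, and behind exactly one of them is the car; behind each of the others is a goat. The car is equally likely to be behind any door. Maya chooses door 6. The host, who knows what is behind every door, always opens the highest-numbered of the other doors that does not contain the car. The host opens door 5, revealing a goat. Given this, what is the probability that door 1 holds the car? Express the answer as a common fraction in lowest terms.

1/5

Consider each possible location of the car in turn.
If it is behind any of doors 1, 2, 3, 4, and 6 (prior 1/6 each): door 5 is the highest-numbered option available, probability 1; weight (1/6)·1 = 1/6 each.
If it is behind door 5 (prior 1/6): the host opened door 5, so this case is ruled out; weight (1/6)·0 = 0.
The weights sum to 5/6.
So P(the car behind door 1 | the host opened door 5) = (1/6) / (5/6) = 1/5.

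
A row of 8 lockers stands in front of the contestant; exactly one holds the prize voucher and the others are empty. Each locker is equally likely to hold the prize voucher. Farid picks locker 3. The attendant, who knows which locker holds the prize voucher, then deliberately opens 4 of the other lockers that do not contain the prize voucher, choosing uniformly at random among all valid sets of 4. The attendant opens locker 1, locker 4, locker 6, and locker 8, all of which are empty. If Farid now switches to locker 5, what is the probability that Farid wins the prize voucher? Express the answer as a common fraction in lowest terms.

Condition on the true location of the prize voucher.
If it is in any of lockers 1, 4, 6, and 8 (prior 1/8 each): that locker was opened and seen not to hold the prize — ruled out; weight (1/8)·0 = 0 each.
If it is in any of lockers 2, 5, and 7 (prior 1/8 each): the attendant has 15 equally likely choices, so probability 1/15; weight (1/8)·(1/15) = 1/120 each.
If it is in locker 3 (prior 1/8): the attendant has 35 equally likely choices, so probability 1/35; weight (1/8)·(1/35) = 1/280.
The weights sum to 1/35.
So P(the prize voucher in locker 5 | the attendant opened locker 1, locker 4, locker 6, and locker 8) = (1/120) / (1/35) = 7/24.

7/24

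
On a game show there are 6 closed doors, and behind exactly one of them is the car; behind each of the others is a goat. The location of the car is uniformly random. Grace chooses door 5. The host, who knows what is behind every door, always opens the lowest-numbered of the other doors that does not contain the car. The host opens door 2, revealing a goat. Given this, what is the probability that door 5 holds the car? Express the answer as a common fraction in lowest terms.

0

Condition on the true location of the car.
If it is behind door 1 (prior 1/6): door 2 is the lowest-numbered option available, probability 1; weight (1/6)·1 = 1/6.
If it is behind door 2 (prior 1/6): the host opened door 2, so this case is ruled out; weight (1/6)·0 = 0.
If it is behind any of doors 3, 4, 5, and 6 (prior 1/6 each): the host would have opened door 1 instead, probability 0; weight (1/6)·0 = 0 each.
The weights sum to 1/6.
So P(the car behind door 5 | the host opened door 2) = 0 / (1/6) = 0.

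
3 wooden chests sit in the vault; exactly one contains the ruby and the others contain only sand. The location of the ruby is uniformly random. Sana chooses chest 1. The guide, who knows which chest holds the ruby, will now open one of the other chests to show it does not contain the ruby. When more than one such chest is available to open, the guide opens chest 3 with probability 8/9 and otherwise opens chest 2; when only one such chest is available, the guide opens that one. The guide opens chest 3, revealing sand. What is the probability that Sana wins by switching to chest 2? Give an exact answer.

9/17

Consider each possible location of the ruby in turn.
If it is in chest 1 (prior 1/3): chest 3 is available, opened with probability 8/9; weight (1/3)·(8/9) = 8/27.
If it is in chest 2 (prior 1/3): only chest 3 is available, probability 1; weight (1/3)·1 = 1/3.
If it is in chest 3 (prior 1/3): the guide opened chest 3, so this case is ruled out; weight (1/3)·0 = 0.
The weights sum to 17/27.
So P(the ruby in chest 2 | the guide opened chest 3) = (1/3) / (17/27) = 9/17.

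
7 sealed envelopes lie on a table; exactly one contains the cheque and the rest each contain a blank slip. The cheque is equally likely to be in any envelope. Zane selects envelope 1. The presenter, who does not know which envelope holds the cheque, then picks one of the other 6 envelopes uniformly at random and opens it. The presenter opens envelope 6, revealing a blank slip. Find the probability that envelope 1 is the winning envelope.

1/6

Because the presenter chose which envelope to open without knowing where the cheque is, the choice is independent of the prize location. Learning that envelope 6 does not hold the cheque simply rules out that one location and leaves the remaining 6 envelopes still equally likely by symmetry.
So P(the cheque in envelope 1) = 1/6.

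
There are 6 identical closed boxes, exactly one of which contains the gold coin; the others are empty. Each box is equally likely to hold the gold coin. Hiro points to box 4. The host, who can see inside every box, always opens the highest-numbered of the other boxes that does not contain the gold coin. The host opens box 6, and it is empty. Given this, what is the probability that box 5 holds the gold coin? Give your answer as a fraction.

Apply Bayes' rule, conditioning on where the gold coin actually is.
If it is in any of boxes 1, 2, 3, 4, and 5 (prior 1/6 each): box 6 is the highest-numbered option available, probability 1; weight (1/6)·1 = 1/6 each.
If it is in box 6 (prior 1/6): the host opened box 6, so this case is ruled out; weight (1/6)·0 = 0.
The weights sum to 5/6.
So P(the gold coin in box 5 | the host opened box 6) = (1/6) / (5/6) = 1/5.

1/5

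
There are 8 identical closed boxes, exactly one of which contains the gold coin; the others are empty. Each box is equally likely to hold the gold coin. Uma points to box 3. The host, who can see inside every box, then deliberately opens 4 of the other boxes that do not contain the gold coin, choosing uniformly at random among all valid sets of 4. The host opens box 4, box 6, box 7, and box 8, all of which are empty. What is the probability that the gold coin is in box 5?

7/24

Condition on the true location of the gold coin.
If it is in any of boxes 1, 2, and 5 (prior 1/8 each): the host has 15 equally likely choices, so probability 1/15; weight (1/8)·(1/15) = 1/120 each.
If it is in box 3 (prior 1/8): the host has 35 equally likely choices, so probability 1/35; weight (1/8)·(1/35) = 1/280.
If it is in any of boxes 4, 6, 7, and 8 (prior 1/8 each): that box was opened and seen not to hold the prize — ruled out; weight (1/8)·0 = 0 each.
The weights sum to 1/35.
So P(the gold coin in box 5 | the host opened box 4, box 6, box 7, and box 8) = (1/120) / (1/35) = 7/24.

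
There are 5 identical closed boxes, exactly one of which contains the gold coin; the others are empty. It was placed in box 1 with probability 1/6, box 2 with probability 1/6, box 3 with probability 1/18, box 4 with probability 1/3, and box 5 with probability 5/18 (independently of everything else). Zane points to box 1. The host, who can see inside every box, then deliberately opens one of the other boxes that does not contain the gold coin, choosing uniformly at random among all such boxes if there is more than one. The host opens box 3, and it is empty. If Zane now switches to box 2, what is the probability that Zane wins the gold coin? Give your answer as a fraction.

Apply Bayes' rule, conditioning on where the gold coin actually is.
If it is in box 1 (prior 1/6): the host has 4 equally likely choices, so probability 1/4; weight (1/6)·(1/4) = 1/24.
If it is in box 2 (prior 1/6): the host has 3 equally likely choices, so probability 1/3; weight (1/6)·(1/3) = 1/18.
If it is in box 3 (prior 1/18): the host opened box 3, so this case is ruled out; weight (1/18)·0 = 0.
If it is in box 4 (prior 1/3): the host has 3 equally likely choices, so probability 1/3; weight (1/3)·(1/3) = 1/9.
If it is in box 5 (prior 5/18): the host has 3 equally likely choices, so probability 1/3; weight (5/18)·(1/3) = 5/54.
The weights sum to 65/216.
So P(the gold coin in box 2 | the host opened box 3) = (1/18) / (65/216) = 12/65.

12/65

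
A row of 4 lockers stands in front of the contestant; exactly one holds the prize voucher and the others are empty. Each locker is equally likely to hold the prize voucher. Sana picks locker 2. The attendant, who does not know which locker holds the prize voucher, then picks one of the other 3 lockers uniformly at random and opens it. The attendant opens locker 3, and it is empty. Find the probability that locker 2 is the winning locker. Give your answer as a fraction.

Because the attendant chose which locker to open without knowing where the prize voucher is, the choice is independent of the prize location. Learning that locker 3 does not hold the prize voucher simply rules out that one location and leaves the remaining 3 lockers still equally likely by symmetry.
So P(the prize voucher in locker 2) = 1/3.

1/3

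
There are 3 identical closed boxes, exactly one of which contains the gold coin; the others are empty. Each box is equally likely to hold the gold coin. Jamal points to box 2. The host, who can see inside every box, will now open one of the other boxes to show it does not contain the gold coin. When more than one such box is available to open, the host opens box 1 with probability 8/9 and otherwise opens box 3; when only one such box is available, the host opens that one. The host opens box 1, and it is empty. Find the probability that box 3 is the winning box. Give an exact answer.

Condition on the true location of the gold coin.
If it is in box 1 (prior 1/3): the host opened box 1, so this case is ruled out; weight (1/3)·0 = 0.
If it is in box 2 (prior 1/3): box 1 is available, opened with probability 8/9; weight (1/3)·(8/9) = 8/27.
If it is in box 3 (prior 1/3): only box 1 is available, probability 1; weight (1/3)·1 = 1/3.
The weights sum to 17/27.
So P(the gold coin in box 3 | the host opened box 1) = (1/3) / (17/27) = 9/17.

9/17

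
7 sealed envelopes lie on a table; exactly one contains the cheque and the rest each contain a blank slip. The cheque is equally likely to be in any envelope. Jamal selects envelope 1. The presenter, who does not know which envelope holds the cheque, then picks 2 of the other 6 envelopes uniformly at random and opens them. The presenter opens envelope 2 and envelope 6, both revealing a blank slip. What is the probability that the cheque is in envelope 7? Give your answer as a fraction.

1/5

Condition on the true location of the cheque.
If it is in any of envelopes 1, 3, 4, 5, and 7 (prior 1/7 each): the presenter picks exactly this set with probability 1/15 regardless, and none is the prize; weight (1/7)·(1/15) = 1/105 each.
If it is in either of envelopes 2 and 6 (prior 1/7 each): that envelope was opened and seen not to hold the prize — ruled out; weight (1/7)·0 = 0 each.
The weights sum to 1/21.
So P(the cheque in envelope 7 | the presenter opened envelope 2 and envelope 6) = (1/105) / (1/21) = 1/5.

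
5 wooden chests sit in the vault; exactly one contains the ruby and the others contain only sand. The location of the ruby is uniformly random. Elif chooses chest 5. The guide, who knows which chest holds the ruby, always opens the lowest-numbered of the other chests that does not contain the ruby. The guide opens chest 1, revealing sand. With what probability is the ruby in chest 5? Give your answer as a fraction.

Condition on the true location of the ruby.
If it is in chest 1 (prior 1/5): the guide opened chest 1, so this case is ruled out; weight (1/5)·0 = 0.
If it is in any of chests 2, 3, 4, and 5 (prior 1/5 each): chest 1 is the lowest-numbered option available, probability 1; weight (1/5)·1 = 1/5 each.
The weights sum to 4/5.
So P(the ruby in chest 5 | the guide opened chest 1) = (1/5) / (4/5) = 1/4.

1/4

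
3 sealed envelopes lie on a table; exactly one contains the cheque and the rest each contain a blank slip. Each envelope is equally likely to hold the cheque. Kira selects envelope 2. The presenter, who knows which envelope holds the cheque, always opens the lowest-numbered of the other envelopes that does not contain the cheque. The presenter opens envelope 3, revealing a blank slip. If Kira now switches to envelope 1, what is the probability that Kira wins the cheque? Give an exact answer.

Apply Bayes' rule, conditioning on where the cheque actually is.
If it is in envelope 1 (prior 1/3): envelope 3 is the lowest-numbered option available, probability 1; weight (1/3)·1 = 1/3.
If it is in envelope 2 (prior 1/3): the presenter would have opened envelope 1 instead, probability 0; weight (1/3)·0 = 0.
If it is in envelope 3 (prior 1/3): the presenter opened envelope 3, so this case is ruled out; weight (1/3)·0 = 0.
The weights sum to 1/3.
So P(the cheque in envelope 1 | the presenter opened envelope 3) = (1/3) / (1/3) = 1.

1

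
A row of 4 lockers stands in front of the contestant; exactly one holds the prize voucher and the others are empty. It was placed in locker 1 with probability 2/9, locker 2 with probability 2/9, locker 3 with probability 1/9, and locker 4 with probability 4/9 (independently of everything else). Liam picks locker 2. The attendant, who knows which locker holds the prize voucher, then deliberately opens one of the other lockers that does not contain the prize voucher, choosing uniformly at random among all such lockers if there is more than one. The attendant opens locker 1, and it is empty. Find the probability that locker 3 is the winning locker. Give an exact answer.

Consider each possible location of the prize voucher in turn.
If it is in locker 1 (prior 2/9): the attendant opened locker 1, so this case is ruled out; weight (2/9)·0 = 0.
If it is in locker 2 (prior 2/9): the attendant has 3 equally likely choices, so probability 1/3; weight (2/9)·(1/3) = 2/27.
If it is in locker 3 (prior 1/9): the attendant has 2 equally likely choices, so probability 1/2; weight (1/9)·(1/2) = 1/18.
If it is in locker 4 (prior 4/9): the attendant has 2 equally likely choices, so probability 1/2; weight (4/9)·(1/2) = 2/9.
The weights sum to 19/54.
So P(the prize voucher in locker 3 | the attendant opened locker 1) = (1/18) / (19/54) = 3/19.

3/19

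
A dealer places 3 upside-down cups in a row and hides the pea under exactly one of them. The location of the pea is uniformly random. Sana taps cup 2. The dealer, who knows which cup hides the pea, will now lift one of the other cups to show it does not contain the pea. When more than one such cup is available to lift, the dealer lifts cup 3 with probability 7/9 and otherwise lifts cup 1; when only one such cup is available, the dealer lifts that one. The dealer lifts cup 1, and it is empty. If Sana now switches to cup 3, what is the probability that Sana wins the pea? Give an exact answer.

Consider each possible location of the pea in turn.
If it is under cup 1 (prior 1/3): the dealer opened cup 1, so this case is ruled out; weight (1/3)·0 = 0.
If it is under cup 2 (prior 1/3): cup 3 is available but not opened, probability 2/9; weight (1/3)·(2/9) = 2/27.
If it is under cup 3 (prior 1/3): only cup 1 is available, probability 1; weight (1/3)·1 = 1/3.
The weights sum to 11/27.
So P(the pea under cup 3 | the dealer opened cup 1) = (1/3) / (11/27) = 9/11.

9/11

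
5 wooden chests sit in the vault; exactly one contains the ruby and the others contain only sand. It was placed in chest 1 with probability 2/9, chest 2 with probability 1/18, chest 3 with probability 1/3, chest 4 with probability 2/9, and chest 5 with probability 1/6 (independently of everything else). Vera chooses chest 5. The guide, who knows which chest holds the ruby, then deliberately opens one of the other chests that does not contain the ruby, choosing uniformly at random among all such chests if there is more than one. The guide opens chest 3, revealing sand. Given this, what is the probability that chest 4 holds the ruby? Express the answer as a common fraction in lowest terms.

16/45

Condition on the true location of the ruby.
If it is in either of chests 1 and 4 (prior 2/9 each): the guide has 3 equally likely choices, so probability 1/3; weight (2/9)·(1/3) = 2/27 each.
If it is in chest 2 (prior 1/18): the guide has 3 equally likely choices, so probability 1/3; weight (1/18)·(1/3) = 1/54.
If it is in chest 3 (prior 1/3): the guide opened chest 3, so this case is ruled out; weight (1/3)·0 = 0.
If it is in chest 5 (prior 1/6): the guide has 4 equally likely choices, so probability 1/4; weight (1/6)·(1/4) = 1/24.
The weights sum to 5/24.
So P(the ruby in chest 4 | the guide opened chest 3) = (2/27) / (5/24) = 16/45.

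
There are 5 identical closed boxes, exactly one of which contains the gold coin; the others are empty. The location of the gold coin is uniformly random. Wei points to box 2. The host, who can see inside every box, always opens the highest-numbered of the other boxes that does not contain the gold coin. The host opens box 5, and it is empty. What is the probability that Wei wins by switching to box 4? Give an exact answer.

1/4

Condition on the true location of the gold coin.
If it is in any of boxes 1, 2, 3, and 4 (prior 1/5 each): box 5 is the highest-numbered option available, probability 1; weight (1/5)·1 = 1/5 each.
If it is in box 5 (prior 1/5): the host opened box 5, so this case is ruled out; weight (1/5)·0 = 0.
The weights sum to 4/5.
So P(the gold coin in box 4 | the host opened box 5) = (1/5) / (4/5) = 1/4.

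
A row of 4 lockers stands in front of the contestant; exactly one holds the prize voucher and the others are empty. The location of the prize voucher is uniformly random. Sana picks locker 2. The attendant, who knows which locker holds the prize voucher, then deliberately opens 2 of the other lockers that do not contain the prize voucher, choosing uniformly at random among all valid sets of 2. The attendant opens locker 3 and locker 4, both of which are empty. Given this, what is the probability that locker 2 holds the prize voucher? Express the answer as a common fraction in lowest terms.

Consider each possible location of the prize voucher in turn.
If it is in locker 1 (prior 1/4): the attendant has no choice, probability 1; weight (1/4)·1 = 1/4.
If it is in locker 2 (prior 1/4): the attendant has 3 equally likely choices, so probability 1/3; weight (1/4)·(1/3) = 1/12.
If it is in either of lockers 3 and 4 (prior 1/4 each): that locker was opened and seen not to hold the prize — ruled out; weight (1/4)·0 = 0 each.
The weights sum to 1/3.
So P(the prize voucher in locker 2 | the attendant opened locker 3 and locker 4) = (1/12) / (1/3) = 1/4.

1/4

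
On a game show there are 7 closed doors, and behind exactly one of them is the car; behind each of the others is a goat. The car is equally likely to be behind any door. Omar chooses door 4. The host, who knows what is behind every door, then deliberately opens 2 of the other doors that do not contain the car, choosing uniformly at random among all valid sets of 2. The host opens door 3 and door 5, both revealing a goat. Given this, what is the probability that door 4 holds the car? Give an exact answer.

Apply Bayes' rule, conditioning on where the car actually is.
If it is behind any of doors 1, 2, 6, and 7 (prior 1/7 each): the host has 10 equally likely choices, so probability 1/10; weight (1/7)·(1/10) = 1/70 each.
If it is behind either of doors 3 and 5 (prior 1/7 each): that door was opened and seen not to hold the prize — ruled out; weight (1/7)·0 = 0 each.
If it is behind door 4 (prior 1/7): the host has 15 equally likely choices, so probability 1/15; weight (1/7)·(1/15) = 1/105.
The weights sum to 1/15.
So P(the car behind door 4 | the host opened door 3 and door 5) = (1/105) / (1/15) = 1/7.

1/7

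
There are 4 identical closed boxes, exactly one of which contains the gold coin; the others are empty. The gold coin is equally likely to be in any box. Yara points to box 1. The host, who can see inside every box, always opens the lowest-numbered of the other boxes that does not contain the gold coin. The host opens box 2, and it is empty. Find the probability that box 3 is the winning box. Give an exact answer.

Consider each possible location of the gold coin in turn.
If it is in any of boxes 1, 3, and 4 (prior 1/4 each): box 2 is the lowest-numbered option available, probability 1; weight (1/4)·1 = 1/4 each.
If it is in box 2 (prior 1/4): the host opened box 2, so this case is ruled out; weight (1/4)·0 = 0.
The weights sum to 3/4.
So P(the gold coin in box 3 | the host opened box 2) = (1/4) / (3/4) = 1/3.

1/3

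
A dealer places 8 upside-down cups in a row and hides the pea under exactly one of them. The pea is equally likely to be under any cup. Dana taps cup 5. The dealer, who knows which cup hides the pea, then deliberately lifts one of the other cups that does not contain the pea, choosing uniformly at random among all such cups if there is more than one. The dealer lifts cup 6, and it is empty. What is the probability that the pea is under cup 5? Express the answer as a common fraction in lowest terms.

Condition on the true location of the pea.
If it is under any of cups 1, 2, 3, 4, 7, and 8 (prior 1/8 each): the dealer has 6 equally likely choices, so probability 1/6; weight (1/8)·(1/6) = 1/48 each.
If it is under cup 5 (prior 1/8): the dealer has 7 equally likely choices, so probability 1/7; weight (1/8)·(1/7) = 1/56.
If it is under cup 6 (prior 1/8): the dealer opened cup 6, so this case is ruled out; weight (1/8)·0 = 0.
The weights sum to 1/7.
So P(the pea under cup 5 | the dealer opened cup 6) = (1/56) / (1/7) = 1/8.

1/8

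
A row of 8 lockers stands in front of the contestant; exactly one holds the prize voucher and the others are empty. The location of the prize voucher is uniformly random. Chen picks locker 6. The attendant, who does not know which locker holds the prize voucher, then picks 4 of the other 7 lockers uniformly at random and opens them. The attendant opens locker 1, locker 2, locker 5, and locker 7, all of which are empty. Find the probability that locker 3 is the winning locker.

Consider each possible location of the prize voucher in turn.
If it is in any of lockers 1, 2, 5, and 7 (prior 1/8 each): that locker was opened and seen not to hold the prize — ruled out; weight (1/8)·0 = 0 each.
If it is in any of lockers 3, 4, 6, and 8 (prior 1/8 each): the attendant picks exactly this set with probability 1/35 regardless, and none is the prize; weight (1/8)·(1/35) = 1/280 each.
The weights sum to 1/70.
So P(the prize voucher in locker 3 | the attendant opened locker 1, locker 2, locker 5, and locker 7) = (1/280) / (1/70) = 1/4.

1/4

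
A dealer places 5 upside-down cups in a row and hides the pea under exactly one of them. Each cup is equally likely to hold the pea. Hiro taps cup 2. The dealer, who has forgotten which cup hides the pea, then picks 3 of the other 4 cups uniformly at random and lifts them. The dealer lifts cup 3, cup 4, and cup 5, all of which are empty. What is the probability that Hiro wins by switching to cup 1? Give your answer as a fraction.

1/2

Because the dealer chose which cups to lift without knowing where the pea is, the choice is independent of the prize location. Learning that none of the 3 opened cups holds the pea simply rules out those 3 locations and leaves the remaining 2 cups still equally likely by symmetry.
So P(the pea under cup 1) = 1/2.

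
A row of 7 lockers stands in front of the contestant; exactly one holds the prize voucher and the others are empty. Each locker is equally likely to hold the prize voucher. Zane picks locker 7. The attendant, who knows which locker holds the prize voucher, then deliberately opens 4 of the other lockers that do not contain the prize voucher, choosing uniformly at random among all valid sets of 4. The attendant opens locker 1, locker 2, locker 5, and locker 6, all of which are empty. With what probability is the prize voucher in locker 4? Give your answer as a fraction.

Condition on the true location of the prize voucher.
If it is in any of lockers 1, 2, 5, and 6 (prior 1/7 each): that locker was opened and seen not to hold the prize — ruled out; weight (1/7)·0 = 0 each.
If it is in either of lockers 3 and 4 (prior 1/7 each): the attendant has 5 equally likely choices, so probability 1/5; weight (1/7)·(1/5) = 1/35 each.
If it is in locker 7 (prior 1/7): the attendant has 15 equally likely choices, so probability 1/15; weight (1/7)·(1/15) = 1/105.
The weights sum to 1/15.
So P(the prize voucher in locker 4 | the attendant opened locker 1, locker 2, locker 5, and locker 6) = (1/35) / (1/15) = 3/7.

3/7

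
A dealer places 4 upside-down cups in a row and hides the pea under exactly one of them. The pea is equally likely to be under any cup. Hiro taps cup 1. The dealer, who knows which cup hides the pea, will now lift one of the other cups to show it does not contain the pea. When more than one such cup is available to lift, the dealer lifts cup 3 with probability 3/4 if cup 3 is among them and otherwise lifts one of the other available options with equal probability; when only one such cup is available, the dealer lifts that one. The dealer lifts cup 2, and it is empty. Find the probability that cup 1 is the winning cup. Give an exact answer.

Condition on the true location of the pea.
If it is under cup 1 (prior 1/4): cup 3 is available but not opened; cup 2 gets probability (1 − 3/4)/2 = 1/8; weight (1/4)·(1/8) = 1/32.
If it is under cup 2 (prior 1/4): the dealer opened cup 2, so this case is ruled out; weight (1/4)·0 = 0.
If it is under cup 3 (prior 1/4): cup 3 holds the prize so is unavailable; the dealer chooses uniformly among the 2 others, probability 1/2; weight (1/4)·(1/2) = 1/8.
If it is under cup 4 (prior 1/4): cup 3 is available but not opened, probability 1/4; weight (1/4)·(1/4) = 1/16.
The weights sum to 7/32.
So P(the pea under cup 1 | the dealer opened cup 2) = (1/32) / (7/32) = 1/7.

1/7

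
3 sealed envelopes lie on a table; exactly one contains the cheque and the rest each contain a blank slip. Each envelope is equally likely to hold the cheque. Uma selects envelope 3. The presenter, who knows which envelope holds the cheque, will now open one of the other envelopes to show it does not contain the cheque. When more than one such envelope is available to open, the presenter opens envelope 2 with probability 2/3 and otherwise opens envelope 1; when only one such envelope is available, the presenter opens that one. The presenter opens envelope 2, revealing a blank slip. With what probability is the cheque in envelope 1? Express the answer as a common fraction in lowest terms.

Condition on the true location of the cheque.
If it is in envelope 1 (prior 1/3): only envelope 2 is available, probability 1; weight (1/3)·1 = 1/3.
If it is in envelope 2 (prior 1/3): the presenter opened envelope 2, so this case is ruled out; weight (1/3)·0 = 0.
If it is in envelope 3 (prior 1/3): envelope 2 is available, opened with probability 2/3; weight (1/3)·(2/3) = 2/9.
The weights sum to 5/9.
So P(the cheque in envelope 1 | the presenter opened envelope 2) = (1/3) / (5/9) = 3/5.

3/5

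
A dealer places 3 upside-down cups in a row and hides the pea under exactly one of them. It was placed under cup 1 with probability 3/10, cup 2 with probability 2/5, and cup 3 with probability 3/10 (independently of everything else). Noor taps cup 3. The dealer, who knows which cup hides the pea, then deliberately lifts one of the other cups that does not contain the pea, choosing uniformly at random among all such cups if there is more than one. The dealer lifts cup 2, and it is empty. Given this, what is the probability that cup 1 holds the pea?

Consider each possible location of the pea in turn.
If it is under cup 1 (prior 3/10): the dealer has no choice, probability 1; weight (3/10)·1 = 3/10.
If it is under cup 2 (prior 2/5): the dealer opened cup 2, so this case is ruled out; weight (2/5)·0 = 0.
If it is under cup 3 (prior 3/10): the dealer has 2 equally likely choices, so probability 1/2; weight (3/10)·(1/2) = 3/20.
The weights sum to 9/20.
So P(the pea under cup 1 | the dealer opened cup 2) = (3/10) / (9/20) = 2/3.

2/3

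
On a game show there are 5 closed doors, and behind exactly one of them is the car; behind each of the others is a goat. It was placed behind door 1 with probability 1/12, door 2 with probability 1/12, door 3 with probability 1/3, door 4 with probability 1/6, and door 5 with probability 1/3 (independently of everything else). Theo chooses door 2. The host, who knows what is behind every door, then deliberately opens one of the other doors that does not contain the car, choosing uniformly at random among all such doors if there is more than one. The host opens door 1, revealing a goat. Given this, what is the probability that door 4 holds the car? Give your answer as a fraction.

8/43

Consider each possible location of the car in turn.
If it is behind door 1 (prior 1/12): the host opened door 1, so this case is ruled out; weight (1/12)·0 = 0.
If it is behind door 2 (prior 1/12): the host has 4 equally likely choices, so probability 1/4; weight (1/12)·(1/4) = 1/48.
If it is behind either of doors 3 and 5 (prior 1/3 each): the host has 3 equally likely choices, so probability 1/3; weight (1/3)·(1/3) = 1/9 each.
If it is behind door 4 (prior 1/6): the host has 3 equally likely choices, so probability 1/3; weight (1/6)·(1/3) = 1/18.
The weights sum to 43/144.
So P(the car behind door 4 | the host opened door 1) = (1/18) / (43/144) = 8/43.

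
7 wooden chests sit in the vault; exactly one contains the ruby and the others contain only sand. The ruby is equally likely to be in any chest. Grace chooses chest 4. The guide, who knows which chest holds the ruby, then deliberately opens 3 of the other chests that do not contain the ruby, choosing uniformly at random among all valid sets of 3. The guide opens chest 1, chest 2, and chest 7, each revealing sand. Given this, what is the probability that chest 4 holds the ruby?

1/7

Apply Bayes' rule, conditioning on where the ruby actually is.
If it is in any of chests 1, 2, and 7 (prior 1/7 each): that chest was opened and seen not to hold the prize — ruled out; weight (1/7)·0 = 0 each.
If it is in any of chests 3, 5, and 6 (prior 1/7 each): the guide has 10 equally likely choices, so probability 1/10; weight (1/7)·(1/10) = 1/70 each.
If it is in chest 4 (prior 1/7): the guide has 20 equally likely choices, so probability 1/20; weight (1/7)·(1/20) = 1/140.
The weights sum to 1/20.
So P(the ruby in chest 4 | the guide opened chest 1, chest 2, and chest 7) = (1/140) / (1/20) = 1/7.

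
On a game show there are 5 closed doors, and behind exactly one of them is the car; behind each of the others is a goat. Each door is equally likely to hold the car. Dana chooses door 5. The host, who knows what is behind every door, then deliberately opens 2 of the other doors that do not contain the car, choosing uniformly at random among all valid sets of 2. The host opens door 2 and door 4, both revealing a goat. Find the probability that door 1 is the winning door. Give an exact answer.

Apply Bayes' rule, conditioning on where the car actually is.
If it is behind either of doors 1 and 3 (prior 1/5 each): the host has 3 equally likely choices, so probability 1/3; weight (1/5)·(1/3) = 1/15 each.
If it is behind either of doors 2 and 4 (prior 1/5 each): that door was opened and seen not to hold the prize — ruled out; weight (1/5)·0 = 0 each.
If it is behind door 5 (prior 1/5): the host has 6 equally likely choices, so probability 1/6; weight (1/5)·(1/6) = 1/30.
The weights sum to 1/6.
So P(the car behind door 1 | the host opened door 2 and door 4) = (1/15) / (1/6) = 2/5.

2/5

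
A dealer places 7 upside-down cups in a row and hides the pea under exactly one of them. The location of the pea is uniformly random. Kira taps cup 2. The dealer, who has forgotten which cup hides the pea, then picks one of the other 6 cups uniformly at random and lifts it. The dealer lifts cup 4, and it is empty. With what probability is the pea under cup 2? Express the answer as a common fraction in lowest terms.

Consider each possible location of the pea in turn.
If it is under any of cups 1, 2, 3, 5, 6, and 7 (prior 1/7 each): the dealer picks cup 4 with probability 1/6 regardless, and it is not the prize; weight (1/7)·(1/6) = 1/42 each.
If it is under cup 4 (prior 1/7): the dealer opened cup 4, so this case is ruled out; weight (1/7)·0 = 0.
The weights sum to 1/7.
So P(the pea under cup 2 | the dealer opened cup 4) = (1/42) / (1/7) = 1/6.

1/6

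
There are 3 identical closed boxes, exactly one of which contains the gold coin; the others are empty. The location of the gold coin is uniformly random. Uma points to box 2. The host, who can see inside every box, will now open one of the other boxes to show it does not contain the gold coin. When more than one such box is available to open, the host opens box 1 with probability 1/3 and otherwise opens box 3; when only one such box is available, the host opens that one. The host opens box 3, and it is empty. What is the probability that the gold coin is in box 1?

3/5

Apply Bayes' rule, conditioning on where the gold coin actually is.
If it is in box 1 (prior 1/3): only box 3 is available, probability 1; weight (1/3)·1 = 1/3.
If it is in box 2 (prior 1/3): box 1 is available but not opened, probability 2/3; weight (1/3)·(2/3) = 2/9.
If it is in box 3 (prior 1/3): the host opened box 3, so this case is ruled out; weight (1/3)·0 = 0.
The weights sum to 5/9.
So P(the gold coin in box 1 | the host opened box 3) = (1/3) / (5/9) = 3/5.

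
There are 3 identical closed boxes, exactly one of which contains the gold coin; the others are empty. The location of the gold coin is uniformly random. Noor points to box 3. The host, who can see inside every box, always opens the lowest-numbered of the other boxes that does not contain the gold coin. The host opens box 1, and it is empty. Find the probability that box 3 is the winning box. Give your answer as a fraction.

1/2

Condition on the true location of the gold coin.
If it is in box 1 (prior 1/3): the host opened box 1, so this case is ruled out; weight (1/3)·0 = 0.
If it is in either of boxes 2 and 3 (prior 1/3 each): box 1 is the lowest-numbered option available, probability 1; weight (1/3)·1 = 1/3 each.
The weights sum to 2/3.
So P(the gold coin in box 3 | the host opened box 1) = (1/3) / (2/3) = 1/2.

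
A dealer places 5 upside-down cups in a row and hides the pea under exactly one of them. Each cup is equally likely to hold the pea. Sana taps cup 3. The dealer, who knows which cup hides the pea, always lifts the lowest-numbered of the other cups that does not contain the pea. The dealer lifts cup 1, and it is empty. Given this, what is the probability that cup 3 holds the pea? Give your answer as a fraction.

Consider each possible location of the pea in turn.
If it is under cup 1 (prior 1/5): the dealer opened cup 1, so this case is ruled out; weight (1/5)·0 = 0.
If it is under any of cups 2, 3, 4, and 5 (prior 1/5 each): cup 1 is the lowest-numbered option available, probability 1; weight (1/5)·1 = 1/5 each.
The weights sum to 4/5.
So P(the pea under cup 3 | the dealer opened cup 1) = (1/5) / (4/5) = 1/4.

1/4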